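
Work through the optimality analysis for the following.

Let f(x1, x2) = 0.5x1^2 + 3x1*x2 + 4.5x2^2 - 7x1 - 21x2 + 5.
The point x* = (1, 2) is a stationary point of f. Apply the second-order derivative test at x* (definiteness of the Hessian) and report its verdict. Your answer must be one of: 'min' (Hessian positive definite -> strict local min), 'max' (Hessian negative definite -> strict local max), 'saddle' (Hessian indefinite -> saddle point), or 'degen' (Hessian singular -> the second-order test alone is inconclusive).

Compute the Hessian H = grad^2 f:
  H = [[1, 3], [3, 9]]
Verify stationarity: grad f(x*) = H x* + g = (0, 0).
Eigenvalues of H: 0, 10.
H has a zero eigenvalue (singular; positive semidefinite but not definite), so H is neither positive definite, negative definite, nor indefinite. The second-order test alone is inconclusive -> degen.
(Indeed, f is constant along the null direction of H through x*, so x* is not a strict local extremum.)

degen


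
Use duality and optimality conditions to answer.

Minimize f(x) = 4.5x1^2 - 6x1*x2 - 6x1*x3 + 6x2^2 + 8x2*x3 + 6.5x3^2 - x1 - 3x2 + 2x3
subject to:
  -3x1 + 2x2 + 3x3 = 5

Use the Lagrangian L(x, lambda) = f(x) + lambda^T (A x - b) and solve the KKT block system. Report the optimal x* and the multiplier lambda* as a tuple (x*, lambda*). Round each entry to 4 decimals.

Form the Lagrangian:
  L(x, lambda) = (1/2) x^T Q x + c^T x + lambda^T (A x - b)
Stationarity (grad_x L = 0): Q x + c + A^T lambda = 0.
Primal feasibility: A x = b.

This gives the KKT block system:
  [ Q   A^T ] [ x     ]   [-c ]
  [ A    0  ] [ lambda ] = [ b ]

Solving the linear system:
  x*      = (-1.1806, 0.3229, 0.2708)
  lambda* = (-5.0625)
  f(x*)   = 13.033

x* = (-1.1806, 0.3229, 0.2708), lambda* = (-5.0625)


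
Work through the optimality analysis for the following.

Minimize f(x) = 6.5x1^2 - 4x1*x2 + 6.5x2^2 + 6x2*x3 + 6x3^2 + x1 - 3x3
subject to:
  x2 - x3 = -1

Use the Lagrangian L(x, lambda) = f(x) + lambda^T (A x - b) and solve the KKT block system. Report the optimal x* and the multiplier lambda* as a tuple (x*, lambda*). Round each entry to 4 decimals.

Form the Lagrangian:
  L(x, lambda) = (1/2) x^T Q x + c^T x + lambda^T (A x - b)
Stationarity (grad_x L = 0): Q x + c + A^T lambda = 0.
Primal feasibility: A x = b.

This gives the KKT block system:
  [ Q   A^T ] [ x     ]   [-c ]
  [ A    0  ] [ lambda ] = [ b ]

Solving the linear system:
  x*      = (-0.2086, -0.428, 0.572)
  lambda* = (1.2968)
  f(x*)   = -0.314

x* = (-0.2086, -0.428, 0.572), lambda* = (1.2968)


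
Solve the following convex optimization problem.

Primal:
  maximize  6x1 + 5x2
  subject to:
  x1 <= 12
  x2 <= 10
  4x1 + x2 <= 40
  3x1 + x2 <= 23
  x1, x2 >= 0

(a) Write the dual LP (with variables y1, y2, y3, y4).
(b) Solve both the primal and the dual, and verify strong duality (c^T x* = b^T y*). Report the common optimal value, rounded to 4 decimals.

The standard primal-dual pair for 'max c^T x s.t. A x <= b, x >= 0' is:
  Dual:  min b^T y  s.t.  A^T y >= c,  y >= 0.

So the dual LP is:
  minimize  12y1 + 10y2 + 40y3 + 23y4
  subject to:
    y1 + 4y3 + 3y4 >= 6
    y2 + y3 + y4 >= 5
    y1, y2, y3, y4 >= 0

Solving the primal: x* = (4.3333, 10).
  primal value c^T x* = 76.
Solving the dual: y* = (0, 3, 0, 2).
  dual value b^T y* = 76.
Strong duality: c^T x* = b^T y*. Confirmed.

76


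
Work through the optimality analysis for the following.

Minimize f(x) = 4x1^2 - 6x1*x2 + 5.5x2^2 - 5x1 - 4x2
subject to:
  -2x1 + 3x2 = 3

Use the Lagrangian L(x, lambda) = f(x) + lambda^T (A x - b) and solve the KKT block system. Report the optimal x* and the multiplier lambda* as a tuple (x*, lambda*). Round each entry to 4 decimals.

Form the Lagrangian:
  L(x, lambda) = (1/2) x^T Q x + c^T x + lambda^T (A x - b)
Stationarity (grad_x L = 0): Q x + c + A^T lambda = 0.
Primal feasibility: A x = b.

This gives the KKT block system:
  [ Q   A^T ] [ x     ]   [-c ]
  [ A    0  ] [ lambda ] = [ b ]

Solving the linear system:
  x*      = (1.2955, 1.8636)
  lambda* = (-2.9091)
  f(x*)   = -2.6023

x* = (1.2955, 1.8636), lambda* = (-2.9091)


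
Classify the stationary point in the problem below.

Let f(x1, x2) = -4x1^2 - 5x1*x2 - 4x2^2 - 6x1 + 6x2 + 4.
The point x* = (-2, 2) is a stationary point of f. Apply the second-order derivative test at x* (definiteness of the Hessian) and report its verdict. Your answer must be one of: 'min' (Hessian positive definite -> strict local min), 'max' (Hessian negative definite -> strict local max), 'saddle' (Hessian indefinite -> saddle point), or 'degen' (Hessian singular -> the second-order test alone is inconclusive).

Compute the Hessian H = grad^2 f:
  H = [[-8, -5], [-5, -8]]
Verify stationarity: grad f(x*) = H x* + g = (0, 0).
Eigenvalues of H: -13, -3.
Both eigenvalues < 0, so H is negative definite -> x* is a strict local max.

max


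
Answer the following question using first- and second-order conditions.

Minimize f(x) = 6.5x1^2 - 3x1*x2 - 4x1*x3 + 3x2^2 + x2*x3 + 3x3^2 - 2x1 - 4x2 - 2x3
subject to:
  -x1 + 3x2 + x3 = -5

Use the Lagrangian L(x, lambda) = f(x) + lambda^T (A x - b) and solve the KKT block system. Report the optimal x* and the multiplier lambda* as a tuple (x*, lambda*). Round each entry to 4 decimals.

Form the Lagrangian:
  L(x, lambda) = (1/2) x^T Q x + c^T x + lambda^T (A x - b)
Stationarity (grad_x L = 0): Q x + c + A^T lambda = 0.
Primal feasibility: A x = b.

This gives the KKT block system:
  [ Q   A^T ] [ x     ]   [-c ]
  [ A    0  ] [ lambda ] = [ b ]

Solving the linear system:
  x*      = (0.1132, -1.5943, -0.1038)
  lambda* = (4.6698)
  f(x*)   = 14.8538

x* = (0.1132, -1.5943, -0.1038), lambda* = (4.6698)


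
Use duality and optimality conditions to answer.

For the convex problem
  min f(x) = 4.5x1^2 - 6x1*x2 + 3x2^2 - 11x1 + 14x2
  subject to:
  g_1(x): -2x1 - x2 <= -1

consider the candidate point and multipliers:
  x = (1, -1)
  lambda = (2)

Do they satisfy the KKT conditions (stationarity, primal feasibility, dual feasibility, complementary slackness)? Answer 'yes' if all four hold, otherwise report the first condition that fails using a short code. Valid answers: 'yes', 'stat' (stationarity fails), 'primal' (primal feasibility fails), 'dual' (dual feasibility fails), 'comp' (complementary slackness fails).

Gradient of f: grad f(x) = Q x + c = (4, 2)
Constraint values g_i(x) = a_i^T x - b_i:
  g_1((1, -1)) = 0
Stationarity residual: grad f(x) + sum_i lambda_i a_i = (0, 0)
  -> stationarity OK
Primal feasibility (all g_i <= 0): OK
Dual feasibility (all lambda_i >= 0): OK
Complementary slackness (lambda_i * g_i(x) = 0 for all i): OK

Verdict: yes, KKT holds.

yes


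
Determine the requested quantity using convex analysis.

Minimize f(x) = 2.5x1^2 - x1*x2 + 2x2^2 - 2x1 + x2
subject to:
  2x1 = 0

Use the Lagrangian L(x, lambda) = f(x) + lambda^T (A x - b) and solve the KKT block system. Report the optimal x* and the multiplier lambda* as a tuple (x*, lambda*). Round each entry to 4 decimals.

Form the Lagrangian:
  L(x, lambda) = (1/2) x^T Q x + c^T x + lambda^T (A x - b)
Stationarity (grad_x L = 0): Q x + c + A^T lambda = 0.
Primal feasibility: A x = b.

This gives the KKT block system:
  [ Q   A^T ] [ x     ]   [-c ]
  [ A    0  ] [ lambda ] = [ b ]

Solving the linear system:
  x*      = (0, -0.25)
  lambda* = (0.875)
  f(x*)   = -0.125

x* = (0, -0.25), lambda* = (0.875)


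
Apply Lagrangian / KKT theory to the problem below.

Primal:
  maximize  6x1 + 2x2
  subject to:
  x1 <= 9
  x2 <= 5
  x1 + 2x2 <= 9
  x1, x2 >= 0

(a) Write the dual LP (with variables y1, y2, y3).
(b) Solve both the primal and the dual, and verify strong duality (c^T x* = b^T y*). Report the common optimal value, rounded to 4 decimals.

The standard primal-dual pair for 'max c^T x s.t. A x <= b, x >= 0' is:
  Dual:  min b^T y  s.t.  A^T y >= c,  y >= 0.

So the dual LP is:
  minimize  9y1 + 5y2 + 9y3
  subject to:
    y1 + y3 >= 6
    y2 + 2y3 >= 2
    y1, y2, y3 >= 0

Solving the primal: x* = (9, 0).
  primal value c^T x* = 54.
Solving the dual: y* = (5, 0, 1).
  dual value b^T y* = 54.
Strong duality: c^T x* = b^T y*. Confirmed.

54


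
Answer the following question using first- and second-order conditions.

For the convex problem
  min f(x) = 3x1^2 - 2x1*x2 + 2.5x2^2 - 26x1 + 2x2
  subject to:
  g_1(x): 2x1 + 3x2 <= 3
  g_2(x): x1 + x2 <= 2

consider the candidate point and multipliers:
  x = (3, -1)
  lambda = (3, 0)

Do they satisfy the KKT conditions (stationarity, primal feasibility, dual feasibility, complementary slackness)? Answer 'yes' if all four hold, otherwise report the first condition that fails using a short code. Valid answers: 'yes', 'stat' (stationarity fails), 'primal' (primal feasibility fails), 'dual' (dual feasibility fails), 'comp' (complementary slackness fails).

Gradient of f: grad f(x) = Q x + c = (-6, -9)
Constraint values g_i(x) = a_i^T x - b_i:
  g_1((3, -1)) = 0
  g_2((3, -1)) = 0
Stationarity residual: grad f(x) + sum_i lambda_i a_i = (0, 0)
  -> stationarity OK
Primal feasibility (all g_i <= 0): OK
Dual feasibility (all lambda_i >= 0): OK
Complementary slackness (lambda_i * g_i(x) = 0 for all i): OK

Verdict: yes, KKT holds.

yes


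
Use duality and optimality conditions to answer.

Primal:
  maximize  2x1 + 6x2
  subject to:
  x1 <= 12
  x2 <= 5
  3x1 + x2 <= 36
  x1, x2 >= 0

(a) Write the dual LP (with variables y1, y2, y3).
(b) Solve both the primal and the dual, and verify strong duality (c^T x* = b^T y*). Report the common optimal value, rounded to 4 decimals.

The standard primal-dual pair for 'max c^T x s.t. A x <= b, x >= 0' is:
  Dual:  min b^T y  s.t.  A^T y >= c,  y >= 0.

So the dual LP is:
  minimize  12y1 + 5y2 + 36y3
  subject to:
    y1 + 3y3 >= 2
    y2 + y3 >= 6
    y1, y2, y3 >= 0

Solving the primal: x* = (10.3333, 5).
  primal value c^T x* = 50.6667.
Solving the dual: y* = (0, 5.3333, 0.6667).
  dual value b^T y* = 50.6667.
Strong duality: c^T x* = b^T y*. Confirmed.

50.6667


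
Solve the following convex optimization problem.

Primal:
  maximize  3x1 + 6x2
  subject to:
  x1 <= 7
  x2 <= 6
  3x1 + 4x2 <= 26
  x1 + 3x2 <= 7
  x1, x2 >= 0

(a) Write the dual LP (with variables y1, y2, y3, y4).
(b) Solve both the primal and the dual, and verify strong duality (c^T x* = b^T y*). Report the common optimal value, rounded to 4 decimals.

The standard primal-dual pair for 'max c^T x s.t. A x <= b, x >= 0' is:
  Dual:  min b^T y  s.t.  A^T y >= c,  y >= 0.

So the dual LP is:
  minimize  7y1 + 6y2 + 26y3 + 7y4
  subject to:
    y1 + 3y3 + y4 >= 3
    y2 + 4y3 + 3y4 >= 6
    y1, y2, y3, y4 >= 0

Solving the primal: x* = (7, 0).
  primal value c^T x* = 21.
Solving the dual: y* = (1, 0, 0, 2).
  dual value b^T y* = 21.
Strong duality: c^T x* = b^T y*. Confirmed.

21


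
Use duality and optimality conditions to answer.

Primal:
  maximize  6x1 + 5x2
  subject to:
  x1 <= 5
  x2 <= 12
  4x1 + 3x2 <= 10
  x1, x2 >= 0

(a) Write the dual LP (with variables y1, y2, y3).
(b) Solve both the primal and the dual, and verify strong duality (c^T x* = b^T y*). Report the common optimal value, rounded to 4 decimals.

The standard primal-dual pair for 'max c^T x s.t. A x <= b, x >= 0' is:
  Dual:  min b^T y  s.t.  A^T y >= c,  y >= 0.

So the dual LP is:
  minimize  5y1 + 12y2 + 10y3
  subject to:
    y1 + 4y3 >= 6
    y2 + 3y3 >= 5
    y1, y2, y3 >= 0

Solving the primal: x* = (0, 3.3333).
  primal value c^T x* = 16.6667.
Solving the dual: y* = (0, 0, 1.6667).
  dual value b^T y* = 16.6667.
Strong duality: c^T x* = b^T y*. Confirmed.

16.6667


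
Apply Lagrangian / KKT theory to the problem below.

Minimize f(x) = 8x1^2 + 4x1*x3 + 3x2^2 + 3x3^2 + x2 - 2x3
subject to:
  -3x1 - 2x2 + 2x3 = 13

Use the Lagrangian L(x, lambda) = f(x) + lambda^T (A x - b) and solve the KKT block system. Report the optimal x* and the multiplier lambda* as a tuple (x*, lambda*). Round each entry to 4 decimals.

Form the Lagrangian:
  L(x, lambda) = (1/2) x^T Q x + c^T x + lambda^T (A x - b)
Stationarity (grad_x L = 0): Q x + c + A^T lambda = 0.
Primal feasibility: A x = b.

This gives the KKT block system:
  [ Q   A^T ] [ x     ]   [-c ]
  [ A    0  ] [ lambda ] = [ b ]

Solving the linear system:
  x*      = (-1.4711, -1.5729, 2.7204)
  lambda* = (-4.2188)
  f(x*)   = 23.9157

x* = (-1.4711, -1.5729, 2.7204), lambda* = (-4.2188)


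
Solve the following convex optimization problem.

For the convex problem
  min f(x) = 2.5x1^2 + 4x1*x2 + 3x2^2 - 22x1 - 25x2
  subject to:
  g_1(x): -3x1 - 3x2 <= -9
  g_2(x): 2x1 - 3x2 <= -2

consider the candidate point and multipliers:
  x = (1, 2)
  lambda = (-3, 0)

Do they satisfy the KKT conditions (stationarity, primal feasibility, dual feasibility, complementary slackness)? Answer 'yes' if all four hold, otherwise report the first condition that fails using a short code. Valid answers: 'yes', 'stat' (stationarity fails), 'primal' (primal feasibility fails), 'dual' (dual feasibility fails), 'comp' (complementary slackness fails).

Gradient of f: grad f(x) = Q x + c = (-9, -9)
Constraint values g_i(x) = a_i^T x - b_i:
  g_1((1, 2)) = 0
  g_2((1, 2)) = -2
Stationarity residual: grad f(x) + sum_i lambda_i a_i = (0, 0)
  -> stationarity OK
Primal feasibility (all g_i <= 0): OK
Dual feasibility (all lambda_i >= 0): FAILS
Complementary slackness (lambda_i * g_i(x) = 0 for all i): OK

Verdict: the first failing condition is dual_feasibility -> dual.

dual


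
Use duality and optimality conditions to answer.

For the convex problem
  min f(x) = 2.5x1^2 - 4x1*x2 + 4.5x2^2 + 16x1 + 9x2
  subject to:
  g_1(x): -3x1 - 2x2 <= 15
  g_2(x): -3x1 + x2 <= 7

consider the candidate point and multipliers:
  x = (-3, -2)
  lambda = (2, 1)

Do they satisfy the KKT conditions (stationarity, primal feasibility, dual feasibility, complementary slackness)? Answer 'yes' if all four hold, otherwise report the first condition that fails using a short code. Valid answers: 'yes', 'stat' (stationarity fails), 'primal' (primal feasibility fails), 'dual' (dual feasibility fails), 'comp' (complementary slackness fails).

Gradient of f: grad f(x) = Q x + c = (9, 3)
Constraint values g_i(x) = a_i^T x - b_i:
  g_1((-3, -2)) = -2
  g_2((-3, -2)) = 0
Stationarity residual: grad f(x) + sum_i lambda_i a_i = (0, 0)
  -> stationarity OK
Primal feasibility (all g_i <= 0): OK
Dual feasibility (all lambda_i >= 0): OK
Complementary slackness (lambda_i * g_i(x) = 0 for all i): FAILS

Verdict: the first failing condition is complementary_slackness -> comp.

comp


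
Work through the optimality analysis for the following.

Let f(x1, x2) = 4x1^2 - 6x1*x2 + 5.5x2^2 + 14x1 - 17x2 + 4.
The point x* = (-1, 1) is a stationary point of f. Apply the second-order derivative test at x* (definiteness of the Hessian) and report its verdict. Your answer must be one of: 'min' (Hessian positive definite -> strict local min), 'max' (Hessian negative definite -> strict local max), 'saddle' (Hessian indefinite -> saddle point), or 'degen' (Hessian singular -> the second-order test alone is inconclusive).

Compute the Hessian H = grad^2 f:
  H = [[8, -6], [-6, 11]]
Verify stationarity: grad f(x*) = H x* + g = (0, 0).
Eigenvalues of H: 3.3153, 15.6847.
Both eigenvalues > 0, so H is positive definite -> x* is a strict local min.

min


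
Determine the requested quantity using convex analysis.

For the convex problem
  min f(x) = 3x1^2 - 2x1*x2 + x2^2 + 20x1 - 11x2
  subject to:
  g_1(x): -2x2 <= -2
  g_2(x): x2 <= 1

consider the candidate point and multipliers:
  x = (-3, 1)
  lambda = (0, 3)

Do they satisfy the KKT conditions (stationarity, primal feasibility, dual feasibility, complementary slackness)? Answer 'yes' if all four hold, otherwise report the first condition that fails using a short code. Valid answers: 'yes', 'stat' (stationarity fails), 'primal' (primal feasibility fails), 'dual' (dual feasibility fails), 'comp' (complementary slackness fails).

Gradient of f: grad f(x) = Q x + c = (0, -3)
Constraint values g_i(x) = a_i^T x - b_i:
  g_1((-3, 1)) = 0
  g_2((-3, 1)) = 0
Stationarity residual: grad f(x) + sum_i lambda_i a_i = (0, 0)
  -> stationarity OK
Primal feasibility (all g_i <= 0): OK
Dual feasibility (all lambda_i >= 0): OK
Complementary slackness (lambda_i * g_i(x) = 0 for all i): OK

Verdict: yes, KKT holds.

yes


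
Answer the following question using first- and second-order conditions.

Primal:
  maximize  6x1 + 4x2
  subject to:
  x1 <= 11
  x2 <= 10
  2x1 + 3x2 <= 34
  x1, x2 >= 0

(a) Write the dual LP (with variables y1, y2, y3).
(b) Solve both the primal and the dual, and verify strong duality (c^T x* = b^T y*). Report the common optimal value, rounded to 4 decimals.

The standard primal-dual pair for 'max c^T x s.t. A x <= b, x >= 0' is:
  Dual:  min b^T y  s.t.  A^T y >= c,  y >= 0.

So the dual LP is:
  minimize  11y1 + 10y2 + 34y3
  subject to:
    y1 + 2y3 >= 6
    y2 + 3y3 >= 4
    y1, y2, y3 >= 0

Solving the primal: x* = (11, 4).
  primal value c^T x* = 82.
Solving the dual: y* = (3.3333, 0, 1.3333).
  dual value b^T y* = 82.
Strong duality: c^T x* = b^T y*. Confirmed.

82


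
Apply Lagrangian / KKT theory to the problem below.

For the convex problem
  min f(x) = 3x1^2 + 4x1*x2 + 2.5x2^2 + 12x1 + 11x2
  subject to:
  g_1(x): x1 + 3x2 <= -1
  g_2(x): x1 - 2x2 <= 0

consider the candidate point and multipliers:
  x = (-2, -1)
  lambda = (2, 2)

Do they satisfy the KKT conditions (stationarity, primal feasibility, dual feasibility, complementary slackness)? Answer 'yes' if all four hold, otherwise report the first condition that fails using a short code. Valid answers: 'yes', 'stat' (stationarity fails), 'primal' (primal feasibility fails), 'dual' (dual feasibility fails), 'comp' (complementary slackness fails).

Gradient of f: grad f(x) = Q x + c = (-4, -2)
Constraint values g_i(x) = a_i^T x - b_i:
  g_1((-2, -1)) = -4
  g_2((-2, -1)) = 0
Stationarity residual: grad f(x) + sum_i lambda_i a_i = (0, 0)
  -> stationarity OK
Primal feasibility (all g_i <= 0): OK
Dual feasibility (all lambda_i >= 0): OK
Complementary slackness (lambda_i * g_i(x) = 0 for all i): FAILS

Verdict: the first failing condition is complementary_slackness -> comp.

comp


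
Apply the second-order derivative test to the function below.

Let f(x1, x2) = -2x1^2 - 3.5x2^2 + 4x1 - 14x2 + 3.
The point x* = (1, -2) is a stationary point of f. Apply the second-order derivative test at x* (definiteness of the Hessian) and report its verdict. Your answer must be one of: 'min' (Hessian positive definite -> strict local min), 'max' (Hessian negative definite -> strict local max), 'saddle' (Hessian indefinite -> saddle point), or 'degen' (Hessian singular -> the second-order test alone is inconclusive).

Compute the Hessian H = grad^2 f:
  H = [[-4, 0], [0, -7]]
Verify stationarity: grad f(x*) = H x* + g = (0, 0).
Eigenvalues of H: -7, -4.
Both eigenvalues < 0, so H is negative definite -> x* is a strict local max.

max


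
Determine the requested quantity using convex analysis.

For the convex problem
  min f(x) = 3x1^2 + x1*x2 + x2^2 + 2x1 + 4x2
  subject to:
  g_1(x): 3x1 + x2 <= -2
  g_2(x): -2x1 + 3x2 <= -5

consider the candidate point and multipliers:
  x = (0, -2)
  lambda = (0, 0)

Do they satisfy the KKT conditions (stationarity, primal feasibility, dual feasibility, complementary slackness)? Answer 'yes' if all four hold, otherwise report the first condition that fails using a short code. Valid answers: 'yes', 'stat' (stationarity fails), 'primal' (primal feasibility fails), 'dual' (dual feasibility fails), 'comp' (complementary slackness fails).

Gradient of f: grad f(x) = Q x + c = (0, 0)
Constraint values g_i(x) = a_i^T x - b_i:
  g_1((0, -2)) = 0
  g_2((0, -2)) = -1
Stationarity residual: grad f(x) + sum_i lambda_i a_i = (0, 0)
  -> stationarity OK
Primal feasibility (all g_i <= 0): OK
Dual feasibility (all lambda_i >= 0): OK
Complementary slackness (lambda_i * g_i(x) = 0 for all i): OK

Verdict: yes, KKT holds.

yes


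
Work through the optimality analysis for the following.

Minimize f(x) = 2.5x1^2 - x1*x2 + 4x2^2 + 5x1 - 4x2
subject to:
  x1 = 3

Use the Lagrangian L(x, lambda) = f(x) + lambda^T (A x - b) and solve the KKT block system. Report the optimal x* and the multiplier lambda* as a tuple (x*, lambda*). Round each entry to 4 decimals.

Form the Lagrangian:
  L(x, lambda) = (1/2) x^T Q x + c^T x + lambda^T (A x - b)
Stationarity (grad_x L = 0): Q x + c + A^T lambda = 0.
Primal feasibility: A x = b.

This gives the KKT block system:
  [ Q   A^T ] [ x     ]   [-c ]
  [ A    0  ] [ lambda ] = [ b ]

Solving the linear system:
  x*      = (3, 0.875)
  lambda* = (-19.125)
  f(x*)   = 34.4375

x* = (3, 0.875), lambda* = (-19.125)


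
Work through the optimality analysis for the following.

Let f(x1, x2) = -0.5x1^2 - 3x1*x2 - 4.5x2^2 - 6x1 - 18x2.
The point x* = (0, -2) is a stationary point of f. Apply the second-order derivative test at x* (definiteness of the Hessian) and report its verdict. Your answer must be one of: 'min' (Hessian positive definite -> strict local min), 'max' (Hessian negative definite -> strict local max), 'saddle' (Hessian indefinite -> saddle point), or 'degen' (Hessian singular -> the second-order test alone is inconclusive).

Compute the Hessian H = grad^2 f:
  H = [[-1, -3], [-3, -9]]
Verify stationarity: grad f(x*) = H x* + g = (0, 0).
Eigenvalues of H: -10, 0.
H has a zero eigenvalue (singular; negative semidefinite but not definite), so H is neither positive definite, negative definite, nor indefinite. The second-order test alone is inconclusive -> degen.
(Indeed, f is constant along the null direction of H through x*, so x* is not a strict local extremum.)

degen


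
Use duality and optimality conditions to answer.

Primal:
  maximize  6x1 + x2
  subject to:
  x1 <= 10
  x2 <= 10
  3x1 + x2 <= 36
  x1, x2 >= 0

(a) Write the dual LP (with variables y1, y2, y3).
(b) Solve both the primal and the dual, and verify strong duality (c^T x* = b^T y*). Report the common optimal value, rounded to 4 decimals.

The standard primal-dual pair for 'max c^T x s.t. A x <= b, x >= 0' is:
  Dual:  min b^T y  s.t.  A^T y >= c,  y >= 0.

So the dual LP is:
  minimize  10y1 + 10y2 + 36y3
  subject to:
    y1 + 3y3 >= 6
    y2 + y3 >= 1
    y1, y2, y3 >= 0

Solving the primal: x* = (10, 6).
  primal value c^T x* = 66.
Solving the dual: y* = (3, 0, 1).
  dual value b^T y* = 66.
Strong duality: c^T x* = b^T y*. Confirmed.

66


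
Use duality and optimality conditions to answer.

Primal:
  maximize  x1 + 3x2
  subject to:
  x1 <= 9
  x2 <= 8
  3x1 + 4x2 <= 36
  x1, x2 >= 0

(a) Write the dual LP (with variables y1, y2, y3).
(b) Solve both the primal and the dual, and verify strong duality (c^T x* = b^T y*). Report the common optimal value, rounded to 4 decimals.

The standard primal-dual pair for 'max c^T x s.t. A x <= b, x >= 0' is:
  Dual:  min b^T y  s.t.  A^T y >= c,  y >= 0.

So the dual LP is:
  minimize  9y1 + 8y2 + 36y3
  subject to:
    y1 + 3y3 >= 1
    y2 + 4y3 >= 3
    y1, y2, y3 >= 0

Solving the primal: x* = (1.3333, 8).
  primal value c^T x* = 25.3333.
Solving the dual: y* = (0, 1.6667, 0.3333).
  dual value b^T y* = 25.3333.
Strong duality: c^T x* = b^T y*. Confirmed.

25.3333


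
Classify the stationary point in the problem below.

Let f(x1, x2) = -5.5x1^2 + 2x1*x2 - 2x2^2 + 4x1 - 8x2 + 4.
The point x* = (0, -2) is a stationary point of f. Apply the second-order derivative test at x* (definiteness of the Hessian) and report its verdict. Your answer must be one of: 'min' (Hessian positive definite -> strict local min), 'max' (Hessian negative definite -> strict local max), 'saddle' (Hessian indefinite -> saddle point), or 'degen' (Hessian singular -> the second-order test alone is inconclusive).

Compute the Hessian H = grad^2 f:
  H = [[-11, 2], [2, -4]]
Verify stationarity: grad f(x*) = H x* + g = (0, 0).
Eigenvalues of H: -11.5311, -3.4689.
Both eigenvalues < 0, so H is negative definite -> x* is a strict local max.

max


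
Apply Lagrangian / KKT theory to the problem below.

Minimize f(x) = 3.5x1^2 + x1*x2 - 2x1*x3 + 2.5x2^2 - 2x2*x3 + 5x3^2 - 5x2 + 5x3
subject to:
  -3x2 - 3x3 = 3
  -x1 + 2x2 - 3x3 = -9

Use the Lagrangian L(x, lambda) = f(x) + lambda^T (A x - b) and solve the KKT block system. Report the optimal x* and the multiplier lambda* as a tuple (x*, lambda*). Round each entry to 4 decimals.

Form the Lagrangian:
  L(x, lambda) = (1/2) x^T Q x + c^T x + lambda^T (A x - b)
Stationarity (grad_x L = 0): Q x + c + A^T lambda = 0.
Primal feasibility: A x = b.

This gives the KKT block system:
  [ Q   A^T ] [ x     ]   [-c ]
  [ A    0  ] [ lambda ] = [ b ]

Solving the linear system:
  x*      = (1.5536, -2.0893, 1.0893)
  lambda* = (-0.9524, 6.6071)
  f(x*)   = 39.1071

x* = (1.5536, -2.0893, 1.0893), lambda* = (-0.9524, 6.6071)


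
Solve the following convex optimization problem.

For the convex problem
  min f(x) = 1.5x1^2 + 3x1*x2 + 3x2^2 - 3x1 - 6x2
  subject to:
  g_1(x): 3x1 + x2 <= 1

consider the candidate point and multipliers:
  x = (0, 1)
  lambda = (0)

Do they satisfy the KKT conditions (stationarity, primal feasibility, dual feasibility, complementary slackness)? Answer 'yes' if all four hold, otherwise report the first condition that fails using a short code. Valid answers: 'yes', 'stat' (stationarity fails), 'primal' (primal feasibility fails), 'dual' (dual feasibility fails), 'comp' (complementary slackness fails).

Gradient of f: grad f(x) = Q x + c = (0, 0)
Constraint values g_i(x) = a_i^T x - b_i:
  g_1((0, 1)) = 0
Stationarity residual: grad f(x) + sum_i lambda_i a_i = (0, 0)
  -> stationarity OK
Primal feasibility (all g_i <= 0): OK
Dual feasibility (all lambda_i >= 0): OK
Complementary slackness (lambda_i * g_i(x) = 0 for all i): OK

Verdict: yes, KKT holds.

yes


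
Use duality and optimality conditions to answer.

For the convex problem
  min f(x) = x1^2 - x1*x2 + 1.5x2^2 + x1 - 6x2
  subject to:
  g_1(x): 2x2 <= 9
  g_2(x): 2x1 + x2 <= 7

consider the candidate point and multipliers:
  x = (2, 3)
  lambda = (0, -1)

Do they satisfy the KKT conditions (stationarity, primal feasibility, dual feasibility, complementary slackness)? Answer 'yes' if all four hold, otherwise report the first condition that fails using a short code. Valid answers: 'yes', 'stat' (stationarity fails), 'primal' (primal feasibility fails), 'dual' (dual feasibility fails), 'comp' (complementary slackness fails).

Gradient of f: grad f(x) = Q x + c = (2, 1)
Constraint values g_i(x) = a_i^T x - b_i:
  g_1((2, 3)) = -3
  g_2((2, 3)) = 0
Stationarity residual: grad f(x) + sum_i lambda_i a_i = (0, 0)
  -> stationarity OK
Primal feasibility (all g_i <= 0): OK
Dual feasibility (all lambda_i >= 0): FAILS
Complementary slackness (lambda_i * g_i(x) = 0 for all i): OK

Verdict: the first failing condition is dual_feasibility -> dual.

dual


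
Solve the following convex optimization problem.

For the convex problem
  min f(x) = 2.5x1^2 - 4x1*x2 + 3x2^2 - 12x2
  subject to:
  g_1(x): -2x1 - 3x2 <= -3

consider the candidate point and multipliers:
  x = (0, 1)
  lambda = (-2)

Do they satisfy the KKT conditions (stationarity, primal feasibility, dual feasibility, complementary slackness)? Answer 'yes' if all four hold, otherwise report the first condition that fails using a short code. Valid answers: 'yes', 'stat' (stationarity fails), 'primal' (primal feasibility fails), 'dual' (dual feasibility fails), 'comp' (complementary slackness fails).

Gradient of f: grad f(x) = Q x + c = (-4, -6)
Constraint values g_i(x) = a_i^T x - b_i:
  g_1((0, 1)) = 0
Stationarity residual: grad f(x) + sum_i lambda_i a_i = (0, 0)
  -> stationarity OK
Primal feasibility (all g_i <= 0): OK
Dual feasibility (all lambda_i >= 0): FAILS
Complementary slackness (lambda_i * g_i(x) = 0 for all i): OK

Verdict: the first failing condition is dual_feasibility -> dual.

dual


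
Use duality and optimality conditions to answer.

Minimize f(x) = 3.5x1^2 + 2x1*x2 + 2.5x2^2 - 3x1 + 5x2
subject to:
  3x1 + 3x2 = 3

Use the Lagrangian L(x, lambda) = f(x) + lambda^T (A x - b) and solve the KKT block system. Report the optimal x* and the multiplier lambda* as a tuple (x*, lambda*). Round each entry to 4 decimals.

Form the Lagrangian:
  L(x, lambda) = (1/2) x^T Q x + c^T x + lambda^T (A x - b)
Stationarity (grad_x L = 0): Q x + c + A^T lambda = 0.
Primal feasibility: A x = b.

This gives the KKT block system:
  [ Q   A^T ] [ x     ]   [-c ]
  [ A    0  ] [ lambda ] = [ b ]

Solving the linear system:
  x*      = (1.375, -0.375)
  lambda* = (-1.9583)
  f(x*)   = -0.0625

x* = (1.375, -0.375), lambda* = (-1.9583)


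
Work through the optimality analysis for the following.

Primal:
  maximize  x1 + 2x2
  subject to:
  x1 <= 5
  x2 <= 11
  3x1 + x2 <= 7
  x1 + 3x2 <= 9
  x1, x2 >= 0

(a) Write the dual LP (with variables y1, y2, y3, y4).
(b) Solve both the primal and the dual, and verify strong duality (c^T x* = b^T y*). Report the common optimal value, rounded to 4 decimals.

The standard primal-dual pair for 'max c^T x s.t. A x <= b, x >= 0' is:
  Dual:  min b^T y  s.t.  A^T y >= c,  y >= 0.

So the dual LP is:
  minimize  5y1 + 11y2 + 7y3 + 9y4
  subject to:
    y1 + 3y3 + y4 >= 1
    y2 + y3 + 3y4 >= 2
    y1, y2, y3, y4 >= 0

Solving the primal: x* = (1.5, 2.5).
  primal value c^T x* = 6.5.
Solving the dual: y* = (0, 0, 0.125, 0.625).
  dual value b^T y* = 6.5.
Strong duality: c^T x* = b^T y*. Confirmed.

6.5


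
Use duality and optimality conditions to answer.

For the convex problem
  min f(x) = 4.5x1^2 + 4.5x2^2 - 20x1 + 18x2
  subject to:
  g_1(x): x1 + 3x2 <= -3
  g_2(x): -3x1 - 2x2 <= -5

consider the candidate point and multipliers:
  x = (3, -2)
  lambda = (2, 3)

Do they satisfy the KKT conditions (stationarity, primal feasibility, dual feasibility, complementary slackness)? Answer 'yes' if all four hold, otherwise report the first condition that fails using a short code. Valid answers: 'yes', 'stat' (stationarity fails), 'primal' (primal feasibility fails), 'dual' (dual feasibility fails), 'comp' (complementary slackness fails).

Gradient of f: grad f(x) = Q x + c = (7, 0)
Constraint values g_i(x) = a_i^T x - b_i:
  g_1((3, -2)) = 0
  g_2((3, -2)) = 0
Stationarity residual: grad f(x) + sum_i lambda_i a_i = (0, 0)
  -> stationarity OK
Primal feasibility (all g_i <= 0): OK
Dual feasibility (all lambda_i >= 0): OK
Complementary slackness (lambda_i * g_i(x) = 0 for all i): OK

Verdict: yes, KKT holds.

yes


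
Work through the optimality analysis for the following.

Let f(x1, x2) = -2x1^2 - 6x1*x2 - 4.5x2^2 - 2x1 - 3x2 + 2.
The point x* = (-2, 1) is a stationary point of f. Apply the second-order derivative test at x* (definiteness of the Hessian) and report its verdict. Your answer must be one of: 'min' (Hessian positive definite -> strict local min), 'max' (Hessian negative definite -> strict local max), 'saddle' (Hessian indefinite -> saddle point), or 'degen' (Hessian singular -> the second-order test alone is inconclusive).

Compute the Hessian H = grad^2 f:
  H = [[-4, -6], [-6, -9]]
Verify stationarity: grad f(x*) = H x* + g = (0, 0).
Eigenvalues of H: -13, 0.
H has a zero eigenvalue (singular; negative semidefinite but not definite), so H is neither positive definite, negative definite, nor indefinite. The second-order test alone is inconclusive -> degen.
(Indeed, f is constant along the null direction of H through x*, so x* is not a strict local extremum.)

degen


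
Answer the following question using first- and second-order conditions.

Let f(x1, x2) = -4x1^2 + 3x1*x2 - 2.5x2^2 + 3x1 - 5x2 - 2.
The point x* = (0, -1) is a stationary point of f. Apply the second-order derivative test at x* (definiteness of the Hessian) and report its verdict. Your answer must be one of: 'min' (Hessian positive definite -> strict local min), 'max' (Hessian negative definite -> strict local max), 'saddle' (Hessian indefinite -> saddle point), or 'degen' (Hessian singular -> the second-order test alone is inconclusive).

Compute the Hessian H = grad^2 f:
  H = [[-8, 3], [3, -5]]
Verify stationarity: grad f(x*) = H x* + g = (0, 0).
Eigenvalues of H: -9.8541, -3.1459.
Both eigenvalues < 0, so H is negative definite -> x* is a strict local max.

max


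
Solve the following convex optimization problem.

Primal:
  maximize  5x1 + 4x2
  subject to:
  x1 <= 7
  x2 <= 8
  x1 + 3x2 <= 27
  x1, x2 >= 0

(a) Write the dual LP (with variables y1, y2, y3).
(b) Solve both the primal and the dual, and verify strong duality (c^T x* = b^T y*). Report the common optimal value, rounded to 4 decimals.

The standard primal-dual pair for 'max c^T x s.t. A x <= b, x >= 0' is:
  Dual:  min b^T y  s.t.  A^T y >= c,  y >= 0.

So the dual LP is:
  minimize  7y1 + 8y2 + 27y3
  subject to:
    y1 + y3 >= 5
    y2 + 3y3 >= 4
    y1, y2, y3 >= 0

Solving the primal: x* = (7, 6.6667).
  primal value c^T x* = 61.6667.
Solving the dual: y* = (3.6667, 0, 1.3333).
  dual value b^T y* = 61.6667.
Strong duality: c^T x* = b^T y*. Confirmed.

61.6667


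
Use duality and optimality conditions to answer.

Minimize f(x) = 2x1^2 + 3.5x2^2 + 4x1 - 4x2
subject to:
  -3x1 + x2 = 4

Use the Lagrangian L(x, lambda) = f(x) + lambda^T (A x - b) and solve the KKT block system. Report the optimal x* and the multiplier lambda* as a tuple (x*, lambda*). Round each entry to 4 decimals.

Form the Lagrangian:
  L(x, lambda) = (1/2) x^T Q x + c^T x + lambda^T (A x - b)
Stationarity (grad_x L = 0): Q x + c + A^T lambda = 0.
Primal feasibility: A x = b.

This gives the KKT block system:
  [ Q   A^T ] [ x     ]   [-c ]
  [ A    0  ] [ lambda ] = [ b ]

Solving the linear system:
  x*      = (-1.1343, 0.597)
  lambda* = (-0.1791)
  f(x*)   = -3.1045

x* = (-1.1343, 0.597), lambda* = (-0.1791)


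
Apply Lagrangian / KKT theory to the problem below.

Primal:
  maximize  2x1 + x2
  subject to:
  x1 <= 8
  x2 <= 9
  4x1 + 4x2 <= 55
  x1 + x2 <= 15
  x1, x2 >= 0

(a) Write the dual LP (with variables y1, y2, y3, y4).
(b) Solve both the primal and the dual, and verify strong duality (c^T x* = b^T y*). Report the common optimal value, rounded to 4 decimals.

The standard primal-dual pair for 'max c^T x s.t. A x <= b, x >= 0' is:
  Dual:  min b^T y  s.t.  A^T y >= c,  y >= 0.

So the dual LP is:
  minimize  8y1 + 9y2 + 55y3 + 15y4
  subject to:
    y1 + 4y3 + y4 >= 2
    y2 + 4y3 + y4 >= 1
    y1, y2, y3, y4 >= 0

Solving the primal: x* = (8, 5.75).
  primal value c^T x* = 21.75.
Solving the dual: y* = (1, 0, 0.25, 0).
  dual value b^T y* = 21.75.
Strong duality: c^T x* = b^T y*. Confirmed.

21.75


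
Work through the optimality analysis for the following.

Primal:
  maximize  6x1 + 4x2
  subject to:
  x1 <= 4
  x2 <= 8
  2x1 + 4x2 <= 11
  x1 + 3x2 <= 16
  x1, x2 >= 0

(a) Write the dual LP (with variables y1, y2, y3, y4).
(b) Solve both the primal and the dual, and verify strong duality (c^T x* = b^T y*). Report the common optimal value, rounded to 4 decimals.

The standard primal-dual pair for 'max c^T x s.t. A x <= b, x >= 0' is:
  Dual:  min b^T y  s.t.  A^T y >= c,  y >= 0.

So the dual LP is:
  minimize  4y1 + 8y2 + 11y3 + 16y4
  subject to:
    y1 + 2y3 + y4 >= 6
    y2 + 4y3 + 3y4 >= 4
    y1, y2, y3, y4 >= 0

Solving the primal: x* = (4, 0.75).
  primal value c^T x* = 27.
Solving the dual: y* = (4, 0, 1, 0).
  dual value b^T y* = 27.
Strong duality: c^T x* = b^T y*. Confirmed.

27


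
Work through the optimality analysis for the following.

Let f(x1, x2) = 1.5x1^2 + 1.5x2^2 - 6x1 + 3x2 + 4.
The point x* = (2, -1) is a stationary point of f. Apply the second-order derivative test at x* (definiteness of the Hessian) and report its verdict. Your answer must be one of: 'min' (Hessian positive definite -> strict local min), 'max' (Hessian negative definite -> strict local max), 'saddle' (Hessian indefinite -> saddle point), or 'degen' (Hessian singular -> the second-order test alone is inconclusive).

Compute the Hessian H = grad^2 f:
  H = [[3, 0], [0, 3]]
Verify stationarity: grad f(x*) = H x* + g = (0, 0).
Eigenvalues of H: 3, 3.
Both eigenvalues > 0, so H is positive definite -> x* is a strict local min.

min


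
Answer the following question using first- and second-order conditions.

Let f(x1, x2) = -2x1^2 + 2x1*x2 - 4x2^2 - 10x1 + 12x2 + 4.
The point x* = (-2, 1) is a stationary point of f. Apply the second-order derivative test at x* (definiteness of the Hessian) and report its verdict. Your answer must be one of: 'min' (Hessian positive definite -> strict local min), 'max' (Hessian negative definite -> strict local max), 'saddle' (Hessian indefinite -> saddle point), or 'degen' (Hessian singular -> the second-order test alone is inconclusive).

Compute the Hessian H = grad^2 f:
  H = [[-4, 2], [2, -8]]
Verify stationarity: grad f(x*) = H x* + g = (0, 0).
Eigenvalues of H: -8.8284, -3.1716.
Both eigenvalues < 0, so H is negative definite -> x* is a strict local max.

max


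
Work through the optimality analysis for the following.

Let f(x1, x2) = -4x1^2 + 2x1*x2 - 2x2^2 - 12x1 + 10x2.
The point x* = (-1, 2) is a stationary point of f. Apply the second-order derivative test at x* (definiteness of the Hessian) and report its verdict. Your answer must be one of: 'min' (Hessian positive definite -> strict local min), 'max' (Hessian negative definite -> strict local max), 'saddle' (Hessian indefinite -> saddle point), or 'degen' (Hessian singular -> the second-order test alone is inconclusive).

Compute the Hessian H = grad^2 f:
  H = [[-8, 2], [2, -4]]
Verify stationarity: grad f(x*) = H x* + g = (0, 0).
Eigenvalues of H: -8.8284, -3.1716.
Both eigenvalues < 0, so H is negative definite -> x* is a strict local max.

max


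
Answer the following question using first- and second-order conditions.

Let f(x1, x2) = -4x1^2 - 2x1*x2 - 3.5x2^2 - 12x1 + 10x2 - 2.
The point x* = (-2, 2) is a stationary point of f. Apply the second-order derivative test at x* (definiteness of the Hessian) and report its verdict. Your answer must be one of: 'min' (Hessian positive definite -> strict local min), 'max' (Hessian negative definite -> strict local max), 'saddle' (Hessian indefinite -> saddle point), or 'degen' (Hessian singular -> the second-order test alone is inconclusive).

Compute the Hessian H = grad^2 f:
  H = [[-8, -2], [-2, -7]]
Verify stationarity: grad f(x*) = H x* + g = (0, 0).
Eigenvalues of H: -9.5616, -5.4384.
Both eigenvalues < 0, so H is negative definite -> x* is a strict local max.

max


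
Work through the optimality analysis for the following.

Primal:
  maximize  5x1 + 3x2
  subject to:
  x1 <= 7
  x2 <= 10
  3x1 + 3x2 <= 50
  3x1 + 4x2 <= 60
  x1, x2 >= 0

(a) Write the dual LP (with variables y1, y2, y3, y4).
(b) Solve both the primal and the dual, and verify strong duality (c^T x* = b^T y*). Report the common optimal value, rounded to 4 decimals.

The standard primal-dual pair for 'max c^T x s.t. A x <= b, x >= 0' is:
  Dual:  min b^T y  s.t.  A^T y >= c,  y >= 0.

So the dual LP is:
  minimize  7y1 + 10y2 + 50y3 + 60y4
  subject to:
    y1 + 3y3 + 3y4 >= 5
    y2 + 3y3 + 4y4 >= 3
    y1, y2, y3, y4 >= 0

Solving the primal: x* = (7, 9.6667).
  primal value c^T x* = 64.
Solving the dual: y* = (2, 0, 1, 0).
  dual value b^T y* = 64.
Strong duality: c^T x* = b^T y*. Confirmed.

64


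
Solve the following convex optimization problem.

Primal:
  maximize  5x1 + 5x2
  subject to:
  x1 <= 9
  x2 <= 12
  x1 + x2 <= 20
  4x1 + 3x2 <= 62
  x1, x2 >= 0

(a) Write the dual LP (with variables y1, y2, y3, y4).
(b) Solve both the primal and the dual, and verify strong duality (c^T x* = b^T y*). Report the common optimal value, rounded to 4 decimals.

The standard primal-dual pair for 'max c^T x s.t. A x <= b, x >= 0' is:
  Dual:  min b^T y  s.t.  A^T y >= c,  y >= 0.

So the dual LP is:
  minimize  9y1 + 12y2 + 20y3 + 62y4
  subject to:
    y1 + y3 + 4y4 >= 5
    y2 + y3 + 3y4 >= 5
    y1, y2, y3, y4 >= 0

Solving the primal: x* = (6.5, 12).
  primal value c^T x* = 92.5.
Solving the dual: y* = (0, 1.25, 0, 1.25).
  dual value b^T y* = 92.5.
Strong duality: c^T x* = b^T y*. Confirmed.

92.5


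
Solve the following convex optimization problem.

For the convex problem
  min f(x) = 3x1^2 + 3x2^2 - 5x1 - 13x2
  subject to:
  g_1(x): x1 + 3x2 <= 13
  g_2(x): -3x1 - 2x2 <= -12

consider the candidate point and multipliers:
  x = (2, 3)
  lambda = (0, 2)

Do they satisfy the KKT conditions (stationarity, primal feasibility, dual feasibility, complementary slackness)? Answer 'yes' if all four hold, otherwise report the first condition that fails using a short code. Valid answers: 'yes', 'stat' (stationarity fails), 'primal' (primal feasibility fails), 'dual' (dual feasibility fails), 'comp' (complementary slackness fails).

Gradient of f: grad f(x) = Q x + c = (7, 5)
Constraint values g_i(x) = a_i^T x - b_i:
  g_1((2, 3)) = -2
  g_2((2, 3)) = 0
Stationarity residual: grad f(x) + sum_i lambda_i a_i = (1, 1)
  -> stationarity FAILS
Primal feasibility (all g_i <= 0): OK
Dual feasibility (all lambda_i >= 0): OK
Complementary slackness (lambda_i * g_i(x) = 0 for all i): OK

Verdict: the first failing condition is stationarity -> stat.

stat
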